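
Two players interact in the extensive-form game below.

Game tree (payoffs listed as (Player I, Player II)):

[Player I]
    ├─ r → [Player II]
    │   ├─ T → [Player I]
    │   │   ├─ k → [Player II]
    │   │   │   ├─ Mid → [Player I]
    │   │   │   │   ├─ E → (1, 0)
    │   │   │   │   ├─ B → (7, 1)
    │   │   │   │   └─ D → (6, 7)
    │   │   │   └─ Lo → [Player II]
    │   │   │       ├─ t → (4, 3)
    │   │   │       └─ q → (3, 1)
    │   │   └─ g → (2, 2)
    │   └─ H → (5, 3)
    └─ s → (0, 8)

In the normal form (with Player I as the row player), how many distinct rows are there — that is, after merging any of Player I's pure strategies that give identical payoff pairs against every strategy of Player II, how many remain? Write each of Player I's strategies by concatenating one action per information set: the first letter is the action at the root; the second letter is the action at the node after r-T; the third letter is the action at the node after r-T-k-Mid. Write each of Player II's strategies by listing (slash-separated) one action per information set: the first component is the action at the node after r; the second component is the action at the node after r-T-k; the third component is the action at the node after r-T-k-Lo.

Player I has 12 pure strategies: rkE, rkB, rkD, rgE, rgB, rgD, skE, skB, skD, sgE, sgB, sgD. Columns: T/Mid/t, T/Mid/q, T/Lo/t, T/Lo/q, H/Mid/t, H/Mid/q, H/Lo/t, H/Lo/q.
{rkE} → row (1,0) (1,0) (4,3) (3,1) (5,3) (5,3) (5,3) (5,3)
{rkB} → row (7,1) (7,1) (4,3) (3,1) (5,3) (5,3) (5,3) (5,3)
{rkD} → row (6,7) (6,7) (4,3) (3,1) (5,3) (5,3) (5,3) (5,3)
{rgE, rgB, rgD} → row (2,2) (2,2) (2,2) (2,2) (5,3) (5,3) (5,3) (5,3)
{skE, skB, skD, sgE, sgB, sgD} → row (0,8) (0,8) (0,8) (0,8) (0,8) (0,8) (0,8) (0,8)
That's 5 distinct rows out of 12 strategies.

5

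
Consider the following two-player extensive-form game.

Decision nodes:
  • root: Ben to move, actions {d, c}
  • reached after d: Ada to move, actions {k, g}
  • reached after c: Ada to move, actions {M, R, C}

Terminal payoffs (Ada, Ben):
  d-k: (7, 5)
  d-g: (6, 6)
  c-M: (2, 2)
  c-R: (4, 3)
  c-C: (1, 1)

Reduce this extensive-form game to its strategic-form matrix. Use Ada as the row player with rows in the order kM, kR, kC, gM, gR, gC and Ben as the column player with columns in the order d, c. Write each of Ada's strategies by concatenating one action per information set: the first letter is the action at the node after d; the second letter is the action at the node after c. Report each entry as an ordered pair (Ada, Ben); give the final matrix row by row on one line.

kM: (7,5) (2,2) | kR: (7,5) (4,3) | kC: (7,5) (1,1) | gM: (6,6) (2,2) | gR: (6,6) (4,3) | gC: (6,6) (1,1)

Row kM: d→(7,5), c→(2,2)
Row kR: d→(7,5), c→(4,3)
Row kC: d→(7,5), c→(1,1)
Row gM: d→(6,6), c→(2,2)
Row gR: d→(6,6), c→(4,3)
Row gC: d→(6,6), c→(1,1)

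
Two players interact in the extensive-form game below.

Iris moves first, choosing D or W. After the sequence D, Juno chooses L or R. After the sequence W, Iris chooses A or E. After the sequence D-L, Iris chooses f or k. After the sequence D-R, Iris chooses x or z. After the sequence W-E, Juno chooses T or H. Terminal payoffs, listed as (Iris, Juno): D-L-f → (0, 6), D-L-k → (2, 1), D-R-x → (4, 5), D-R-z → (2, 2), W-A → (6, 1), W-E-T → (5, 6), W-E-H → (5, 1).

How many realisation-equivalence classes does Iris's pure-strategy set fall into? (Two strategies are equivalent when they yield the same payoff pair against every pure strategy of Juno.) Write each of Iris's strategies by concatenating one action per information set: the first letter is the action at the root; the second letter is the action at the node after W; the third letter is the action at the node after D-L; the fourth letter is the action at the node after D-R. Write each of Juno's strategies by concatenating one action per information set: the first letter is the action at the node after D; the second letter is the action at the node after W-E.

6

Iris has 16 pure strategies: DAfx, DAfz, DAkx, DAkz, DEfx, DEfz, DEkx, DEkz, WAfx, WAfz, WAkx, WAkz, WEfx, WEfz, WEkx, WEkz. Columns: LT, LH, RT, RH.
{DAfx, DEfx} → row (0,6) (0,6) (4,5) (4,5)
{DAfz, DEfz} → row (0,6) (0,6) (2,2) (2,2)
{DAkx, DEkx} → row (2,1) (2,1) (4,5) (4,5)
{DAkz, DEkz} → row (2,1) (2,1) (2,2) (2,2)
{WAfx, WAfz, WAkx, WAkz} → row (6,1) (6,1) (6,1) (6,1)
{WEfx, WEfz, WEkx, WEkz} → row (5,6) (5,1) (5,6) (5,1)
That's 6 distinct rows out of 16 strategies.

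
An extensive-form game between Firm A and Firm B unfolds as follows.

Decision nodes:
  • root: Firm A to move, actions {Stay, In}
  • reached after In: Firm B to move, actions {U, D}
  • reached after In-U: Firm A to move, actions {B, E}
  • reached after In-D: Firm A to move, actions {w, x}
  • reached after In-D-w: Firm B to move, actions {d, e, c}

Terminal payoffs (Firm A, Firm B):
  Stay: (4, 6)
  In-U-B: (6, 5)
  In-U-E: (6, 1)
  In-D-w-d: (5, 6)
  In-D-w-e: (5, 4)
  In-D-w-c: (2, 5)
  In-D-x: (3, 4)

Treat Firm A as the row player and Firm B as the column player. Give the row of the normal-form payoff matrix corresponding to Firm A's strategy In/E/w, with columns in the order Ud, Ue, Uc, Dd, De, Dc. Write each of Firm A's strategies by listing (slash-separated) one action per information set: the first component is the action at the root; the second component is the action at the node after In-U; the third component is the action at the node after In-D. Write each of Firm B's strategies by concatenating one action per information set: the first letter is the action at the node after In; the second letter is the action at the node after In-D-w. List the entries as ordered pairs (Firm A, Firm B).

vs Ud: Firm A plays In → Firm B plays U at [In] → Firm A plays E at [In-U] → (6, 1)
vs Ue: Firm A plays In → Firm B plays U at [In] → Firm A plays E at [In-U] → (6, 1)
vs Uc: Firm A plays In → Firm B plays U at [In] → Firm A plays E at [In-U] → (6, 1)
vs Dd: Firm A plays In → Firm B plays D at [In] → Firm A plays w at [In-D] → Firm B plays d at [In-D-w] → (5, 6)
vs De: Firm A plays In → Firm B plays D at [In] → Firm A plays w at [In-D] → Firm B plays e at [In-D-w] → (5, 4)
vs Dc: Firm A plays In → Firm B plays D at [In] → Firm A plays w at [In-D] → Firm B plays c at [In-D-w] → (2, 5)

(6,1) (6,1) (6,1) (5,6) (5,4) (2,5)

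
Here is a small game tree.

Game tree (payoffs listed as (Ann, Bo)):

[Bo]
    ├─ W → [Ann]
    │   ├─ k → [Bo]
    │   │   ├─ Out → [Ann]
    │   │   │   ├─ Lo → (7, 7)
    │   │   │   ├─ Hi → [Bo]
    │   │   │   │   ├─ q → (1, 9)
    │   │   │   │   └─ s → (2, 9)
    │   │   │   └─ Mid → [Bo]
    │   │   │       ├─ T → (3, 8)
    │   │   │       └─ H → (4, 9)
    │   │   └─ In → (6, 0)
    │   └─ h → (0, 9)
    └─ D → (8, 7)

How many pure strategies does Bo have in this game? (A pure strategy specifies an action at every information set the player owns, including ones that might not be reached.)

16

Bo owns the root with actions {W, D} — two choices.
Bo owns the node after W-k with actions {Out, In} — two choices.
Bo owns the node after W-k-Out-Hi with actions {q, s} — two choices.
Bo owns the node after W-k-Out-Mid with actions {T, H} — two choices.
A pure strategy fixes one action at each information set independently, so the count is the product 2 × 2 × 2 × 2 = 16.
(For reference, Ann has 6 pure strategies, giving a 16×6 normal-form matrix.)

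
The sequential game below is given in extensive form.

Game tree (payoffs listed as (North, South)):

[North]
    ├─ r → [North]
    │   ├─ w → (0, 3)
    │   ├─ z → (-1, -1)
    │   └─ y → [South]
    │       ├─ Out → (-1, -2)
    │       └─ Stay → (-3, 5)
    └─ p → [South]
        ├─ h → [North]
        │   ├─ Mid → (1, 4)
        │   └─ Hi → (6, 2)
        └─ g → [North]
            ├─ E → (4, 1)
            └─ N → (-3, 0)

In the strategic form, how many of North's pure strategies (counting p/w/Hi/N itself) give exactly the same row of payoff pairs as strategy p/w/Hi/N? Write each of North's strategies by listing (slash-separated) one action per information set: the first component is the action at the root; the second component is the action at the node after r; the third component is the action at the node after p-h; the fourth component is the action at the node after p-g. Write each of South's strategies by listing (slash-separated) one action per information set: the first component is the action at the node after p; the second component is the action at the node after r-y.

3

Row for p/w/Hi/N (columns h/Out, h/Stay, g/Out, g/Stay): (6,2) (6,2) (-3,0) (-3,0).
Under p/w/Hi/N, North's choice at the node after r can never be reached regardless of what South does, so varying those choices leaves every outcome unchanged.
Holding the reachable choices fixed and varying the unreachable one freely already gives 3 equivalent strategies.
No other strategy reproduces this row, so those 3 are the full class: p/w/Hi/N, p/z/Hi/N, p/y/Hi/N.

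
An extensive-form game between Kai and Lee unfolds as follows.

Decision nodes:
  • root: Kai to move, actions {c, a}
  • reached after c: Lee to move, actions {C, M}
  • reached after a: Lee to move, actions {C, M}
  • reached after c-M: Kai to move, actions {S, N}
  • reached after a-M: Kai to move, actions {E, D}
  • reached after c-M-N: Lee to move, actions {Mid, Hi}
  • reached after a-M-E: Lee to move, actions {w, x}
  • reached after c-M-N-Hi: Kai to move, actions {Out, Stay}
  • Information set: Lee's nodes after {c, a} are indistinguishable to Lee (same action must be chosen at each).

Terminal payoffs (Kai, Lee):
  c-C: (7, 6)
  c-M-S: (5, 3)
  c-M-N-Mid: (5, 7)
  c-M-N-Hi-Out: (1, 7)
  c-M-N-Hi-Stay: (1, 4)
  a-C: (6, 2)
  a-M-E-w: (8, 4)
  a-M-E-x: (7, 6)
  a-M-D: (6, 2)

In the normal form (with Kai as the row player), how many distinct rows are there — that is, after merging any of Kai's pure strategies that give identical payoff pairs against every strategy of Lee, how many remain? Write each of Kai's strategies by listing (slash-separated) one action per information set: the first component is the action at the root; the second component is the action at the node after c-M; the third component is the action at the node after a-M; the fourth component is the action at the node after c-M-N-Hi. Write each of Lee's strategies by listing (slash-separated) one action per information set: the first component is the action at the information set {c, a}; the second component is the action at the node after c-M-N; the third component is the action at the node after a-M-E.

5

Kai has 16 pure strategies: c/S/E/Out, c/S/E/Stay, c/S/D/Out, c/S/D/Stay, c/N/E/Out, c/N/E/Stay, c/N/D/Out, c/N/D/Stay, a/S/E/Out, a/S/E/Stay, a/S/D/Out, a/S/D/Stay, a/N/E/Out, a/N/E/Stay, a/N/D/Out, a/N/D/Stay. Columns: C/Mid/w, C/Mid/x, C/Hi/w, C/Hi/x, M/Mid/w, M/Mid/x, M/Hi/w, M/Hi/x.
{c/S/E/Out, c/S/E/Stay, c/S/D/Out, c/S/D/Stay} → row (7,6) (7,6) (7,6) (7,6) (5,3) (5,3) (5,3) (5,3)
{c/N/E/Out, c/N/D/Out} → row (7,6) (7,6) (7,6) (7,6) (5,7) (5,7) (1,7) (1,7)
{c/N/E/Stay, c/N/D/Stay} → row (7,6) (7,6) (7,6) (7,6) (5,7) (5,7) (1,4) (1,4)
{a/S/E/Out, a/S/E/Stay, a/N/E/Out, a/N/E/Stay} → row (6,2) (6,2) (6,2) (6,2) (8,4) (7,6) (8,4) (7,6)
{a/S/D/Out, a/S/D/Stay, a/N/D/Out, a/N/D/Stay} → row (6,2) (6,2) (6,2) (6,2) (6,2) (6,2) (6,2) (6,2)
That's 5 distinct rows out of 16 strategies.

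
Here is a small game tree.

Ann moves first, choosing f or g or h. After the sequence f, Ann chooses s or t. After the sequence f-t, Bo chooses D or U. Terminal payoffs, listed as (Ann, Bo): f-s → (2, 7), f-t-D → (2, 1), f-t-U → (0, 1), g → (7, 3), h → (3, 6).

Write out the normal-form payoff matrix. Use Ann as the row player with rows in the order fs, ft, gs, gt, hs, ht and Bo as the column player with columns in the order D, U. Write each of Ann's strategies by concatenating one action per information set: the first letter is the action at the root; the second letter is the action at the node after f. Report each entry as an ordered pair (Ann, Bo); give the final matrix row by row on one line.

            D        U
  fs    (2,7)    (2,7)
  ft    (2,1)    (0,1)
  gs    (7,3)    (7,3)
  gt    (7,3)    (7,3)
  hs    (3,6)    (3,6)
  ht    (3,6)    (3,6)

fs: (2,7) (2,7) | ft: (2,1) (0,1) | gs: (7,3) (7,3) | gt: (7,3) (7,3) | hs: (3,6) (3,6) | ht: (3,6) (3,6)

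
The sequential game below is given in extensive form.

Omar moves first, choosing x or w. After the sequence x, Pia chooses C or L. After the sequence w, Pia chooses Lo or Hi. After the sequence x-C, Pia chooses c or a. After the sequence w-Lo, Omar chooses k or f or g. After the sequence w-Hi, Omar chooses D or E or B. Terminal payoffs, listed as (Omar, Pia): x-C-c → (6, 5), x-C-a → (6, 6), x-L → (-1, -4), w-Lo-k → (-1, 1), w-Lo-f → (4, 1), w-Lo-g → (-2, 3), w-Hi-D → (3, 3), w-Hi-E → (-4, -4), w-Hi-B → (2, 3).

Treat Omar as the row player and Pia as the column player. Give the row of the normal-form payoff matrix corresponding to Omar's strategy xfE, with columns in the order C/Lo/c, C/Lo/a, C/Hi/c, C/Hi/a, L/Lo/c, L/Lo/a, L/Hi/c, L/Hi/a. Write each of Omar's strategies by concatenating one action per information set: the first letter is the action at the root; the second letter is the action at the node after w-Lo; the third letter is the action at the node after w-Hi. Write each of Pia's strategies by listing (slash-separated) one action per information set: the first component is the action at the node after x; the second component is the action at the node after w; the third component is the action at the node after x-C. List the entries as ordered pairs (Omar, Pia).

vs C/Lo/c: Omar plays x → Pia plays C at [x] → Pia plays c at [x-C] → (6, 5)
vs C/Lo/a: Omar plays x → Pia plays C at [x] → Pia plays a at [x-C] → (6, 6)
vs C/Hi/c: Omar plays x → Pia plays C at [x] → Pia plays c at [x-C] → (6, 5)
vs C/Hi/a: Omar plays x → Pia plays C at [x] → Pia plays a at [x-C] → (6, 6)
vs L/Lo/c: Omar plays x → Pia plays L at [x] → (-1, -4)
vs L/Lo/a: Omar plays x → Pia plays L at [x] → (-1, -4)
vs L/Hi/c: Omar plays x → Pia plays L at [x] → (-1, -4)
vs L/Hi/a: Omar plays x → Pia plays L at [x] → (-1, -4)

(6,5) (6,6) (6,5) (6,6) (-1,-4) (-1,-4) (-1,-4) (-1,-4)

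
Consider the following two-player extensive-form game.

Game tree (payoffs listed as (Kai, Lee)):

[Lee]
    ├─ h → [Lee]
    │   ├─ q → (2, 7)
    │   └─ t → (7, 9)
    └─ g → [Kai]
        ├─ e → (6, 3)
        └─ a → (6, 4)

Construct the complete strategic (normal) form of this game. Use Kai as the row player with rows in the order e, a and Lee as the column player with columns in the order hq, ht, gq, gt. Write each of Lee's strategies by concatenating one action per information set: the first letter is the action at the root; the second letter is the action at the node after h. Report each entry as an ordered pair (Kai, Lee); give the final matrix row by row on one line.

Row e: hq→(2,7), ht→(7,9), gq→(6,3), gt→(6,3)
Row a: hq→(2,7), ht→(7,9), gq→(6,4), gt→(6,4)

e: (2,7) (7,9) (6,3) (6,3) | a: (2,7) (7,9) (6,4) (6,4)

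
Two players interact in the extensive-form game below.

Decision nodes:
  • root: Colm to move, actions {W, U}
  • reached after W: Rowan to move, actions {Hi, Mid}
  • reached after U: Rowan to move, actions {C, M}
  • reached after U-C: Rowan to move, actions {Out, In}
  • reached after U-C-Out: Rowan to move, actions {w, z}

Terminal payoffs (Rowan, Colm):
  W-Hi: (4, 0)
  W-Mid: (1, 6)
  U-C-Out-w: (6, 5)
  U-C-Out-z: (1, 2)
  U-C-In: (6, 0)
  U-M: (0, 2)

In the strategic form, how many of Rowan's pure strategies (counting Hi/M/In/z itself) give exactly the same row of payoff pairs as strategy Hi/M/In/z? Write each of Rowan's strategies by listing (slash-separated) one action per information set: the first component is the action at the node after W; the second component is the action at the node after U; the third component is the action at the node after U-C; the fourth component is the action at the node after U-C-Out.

Row for Hi/M/In/z (columns W, U): (4,0) (0,2).
Under Hi/M/In/z, Rowan's choice at the node after U-C and at the node after U-C-Out can never be reached regardless of what Colm does, so varying those choices leaves every outcome unchanged.
Holding the reachable choices fixed and varying the unreachable ones freely already gives 2 × 2 = 4 equivalent strategies.
No other strategy reproduces this row, so those 4 are the full class: Hi/M/Out/w, Hi/M/Out/z, Hi/M/In/w, Hi/M/In/z.

4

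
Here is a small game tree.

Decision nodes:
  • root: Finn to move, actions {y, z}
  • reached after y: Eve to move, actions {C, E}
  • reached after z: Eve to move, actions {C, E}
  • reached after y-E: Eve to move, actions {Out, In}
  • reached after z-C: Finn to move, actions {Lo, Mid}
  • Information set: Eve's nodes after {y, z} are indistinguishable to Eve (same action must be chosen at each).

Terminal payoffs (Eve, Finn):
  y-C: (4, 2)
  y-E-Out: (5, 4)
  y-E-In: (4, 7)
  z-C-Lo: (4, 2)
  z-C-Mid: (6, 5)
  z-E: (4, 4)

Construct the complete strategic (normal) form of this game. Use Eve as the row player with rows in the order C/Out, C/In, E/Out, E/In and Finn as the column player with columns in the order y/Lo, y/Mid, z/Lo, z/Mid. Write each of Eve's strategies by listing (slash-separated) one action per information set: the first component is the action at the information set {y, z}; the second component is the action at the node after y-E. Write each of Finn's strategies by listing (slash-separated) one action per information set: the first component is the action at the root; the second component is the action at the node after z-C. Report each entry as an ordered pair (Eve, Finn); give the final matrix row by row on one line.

Row C/Out: y/Lo→(4,2), y/Mid→(4,2), z/Lo→(4,2), z/Mid→(6,5)
Row C/In: y/Lo→(4,2), y/Mid→(4,2), z/Lo→(4,2), z/Mid→(6,5)
Row E/Out: y/Lo→(5,4), y/Mid→(5,4), z/Lo→(4,4), z/Mid→(4,4)
Row E/In: y/Lo→(4,7), y/Mid→(4,7), z/Lo→(4,4), z/Mid→(4,4)

C/Out: (4,2) (4,2) (4,2) (6,5) | C/In: (4,2) (4,2) (4,2) (6,5) | E/Out: (5,4) (5,4) (4,4) (4,4) | E/In: (4,7) (4,7) (4,4) (4,4)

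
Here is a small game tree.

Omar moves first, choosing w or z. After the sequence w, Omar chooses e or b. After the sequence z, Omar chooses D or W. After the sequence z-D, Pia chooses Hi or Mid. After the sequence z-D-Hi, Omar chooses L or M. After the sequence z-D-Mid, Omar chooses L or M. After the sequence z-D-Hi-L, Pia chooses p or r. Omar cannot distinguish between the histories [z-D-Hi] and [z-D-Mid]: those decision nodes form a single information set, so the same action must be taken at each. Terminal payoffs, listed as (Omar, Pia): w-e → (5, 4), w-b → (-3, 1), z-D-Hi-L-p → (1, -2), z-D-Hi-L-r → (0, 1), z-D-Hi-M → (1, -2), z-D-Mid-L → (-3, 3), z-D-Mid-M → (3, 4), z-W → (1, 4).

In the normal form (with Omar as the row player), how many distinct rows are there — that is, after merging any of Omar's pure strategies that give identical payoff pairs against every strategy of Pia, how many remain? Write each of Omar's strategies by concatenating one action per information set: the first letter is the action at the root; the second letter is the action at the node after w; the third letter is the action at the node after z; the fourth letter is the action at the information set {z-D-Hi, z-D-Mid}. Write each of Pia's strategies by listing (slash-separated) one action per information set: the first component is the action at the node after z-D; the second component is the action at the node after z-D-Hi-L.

Omar has 16 pure strategies: weDL, weDM, weWL, weWM, wbDL, wbDM, wbWL, wbWM, zeDL, zeDM, zeWL, zeWM, zbDL, zbDM, zbWL, zbWM. Columns: Hi/p, Hi/r, Mid/p, Mid/r.
{weDL, weDM, weWL, weWM} → row (5,4) (5,4) (5,4) (5,4)
{wbDL, wbDM, wbWL, wbWM} → row (-3,1) (-3,1) (-3,1) (-3,1)
{zeDL, zbDL} → row (1,-2) (0,1) (-3,3) (-3,3)
{zeDM, zbDM} → row (1,-2) (1,-2) (3,4) (3,4)
{zeWL, zeWM, zbWL, zbWM} → row (1,4) (1,4) (1,4) (1,4)
That's 5 distinct rows out of 16 strategies.

5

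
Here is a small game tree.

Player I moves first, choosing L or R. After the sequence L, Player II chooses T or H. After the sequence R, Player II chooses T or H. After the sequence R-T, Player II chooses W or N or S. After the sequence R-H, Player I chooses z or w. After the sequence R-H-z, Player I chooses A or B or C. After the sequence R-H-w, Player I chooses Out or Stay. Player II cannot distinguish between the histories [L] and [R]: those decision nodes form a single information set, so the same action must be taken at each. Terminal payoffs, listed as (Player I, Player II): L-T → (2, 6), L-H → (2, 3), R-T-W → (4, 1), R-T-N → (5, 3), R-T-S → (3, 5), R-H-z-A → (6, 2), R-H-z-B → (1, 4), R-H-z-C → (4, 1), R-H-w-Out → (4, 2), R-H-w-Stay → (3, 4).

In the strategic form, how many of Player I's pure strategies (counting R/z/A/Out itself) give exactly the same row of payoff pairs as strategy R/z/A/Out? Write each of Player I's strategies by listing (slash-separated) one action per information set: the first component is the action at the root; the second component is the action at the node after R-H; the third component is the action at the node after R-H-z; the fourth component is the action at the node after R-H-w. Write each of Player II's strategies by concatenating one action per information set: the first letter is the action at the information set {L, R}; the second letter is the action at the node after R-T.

Row for R/z/A/Out (columns TW, TN, TS, HW, HN, HS): (4,1) (5,3) (3,5) (6,2) (6,2) (6,2).
Under R/z/A/Out, Player I's choice at the node after R-H-w can never be reached regardless of what Player II does, so varying those choices leaves every outcome unchanged.
Holding the reachable choices fixed and varying the unreachable one freely already gives 2 equivalent strategies.
No other strategy reproduces this row, so those 2 are the full class: R/z/A/Out, R/z/A/Stay.

2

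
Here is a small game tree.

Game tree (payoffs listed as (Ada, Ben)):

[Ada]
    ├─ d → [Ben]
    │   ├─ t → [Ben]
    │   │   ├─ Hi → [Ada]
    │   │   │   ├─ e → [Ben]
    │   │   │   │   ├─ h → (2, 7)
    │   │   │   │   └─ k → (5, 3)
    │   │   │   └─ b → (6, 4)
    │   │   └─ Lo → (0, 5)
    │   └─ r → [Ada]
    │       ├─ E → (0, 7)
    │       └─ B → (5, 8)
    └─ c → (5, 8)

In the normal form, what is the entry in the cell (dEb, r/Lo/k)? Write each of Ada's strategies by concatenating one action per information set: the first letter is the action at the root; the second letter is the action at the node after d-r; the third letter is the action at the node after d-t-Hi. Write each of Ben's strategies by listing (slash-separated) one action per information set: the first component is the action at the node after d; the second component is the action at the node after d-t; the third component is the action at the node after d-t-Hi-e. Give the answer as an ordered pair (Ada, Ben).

(0, 7)

Trace the play path from the root:
  Ada plays d
  Ben plays r at [d]
  Ada plays E at [d-r]
→ terminal payoff (0, 7).
(Ada's choice at the node after d-t-Hi is never reached on this path, so it doesn't affect the outcome.)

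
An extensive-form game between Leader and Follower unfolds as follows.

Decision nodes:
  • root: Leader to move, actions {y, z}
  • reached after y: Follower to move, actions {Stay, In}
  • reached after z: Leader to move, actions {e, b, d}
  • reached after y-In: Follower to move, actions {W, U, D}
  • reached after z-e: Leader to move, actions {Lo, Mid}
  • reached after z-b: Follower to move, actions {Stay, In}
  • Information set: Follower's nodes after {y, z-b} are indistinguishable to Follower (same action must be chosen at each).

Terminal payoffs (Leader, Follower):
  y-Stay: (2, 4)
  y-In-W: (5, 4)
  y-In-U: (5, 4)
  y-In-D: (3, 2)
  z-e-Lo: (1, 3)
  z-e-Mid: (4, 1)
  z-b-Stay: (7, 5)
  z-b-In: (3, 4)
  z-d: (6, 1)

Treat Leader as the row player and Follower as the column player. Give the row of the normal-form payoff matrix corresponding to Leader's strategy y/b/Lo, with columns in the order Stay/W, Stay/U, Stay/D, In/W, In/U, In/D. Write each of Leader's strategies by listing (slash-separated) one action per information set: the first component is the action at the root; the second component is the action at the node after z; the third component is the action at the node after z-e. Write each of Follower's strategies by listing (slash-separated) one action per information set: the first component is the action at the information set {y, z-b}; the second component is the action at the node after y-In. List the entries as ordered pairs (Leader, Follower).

(2,4) (2,4) (2,4) (5,4) (5,4) (3,2)

vs Stay/W: Leader plays y → Follower plays Stay at [y] → (2, 4)
vs Stay/U: Leader plays y → Follower plays Stay at [y] → (2, 4)
vs Stay/D: Leader plays y → Follower plays Stay at [y] → (2, 4)
vs In/W: Leader plays y → Follower plays In at [y] → Follower plays W at [y-In] → (5, 4)
vs In/U: Leader plays y → Follower plays In at [y] → Follower plays U at [y-In] → (5, 4)
vs In/D: Leader plays y → Follower plays In at [y] → Follower plays D at [y-In] → (3, 2)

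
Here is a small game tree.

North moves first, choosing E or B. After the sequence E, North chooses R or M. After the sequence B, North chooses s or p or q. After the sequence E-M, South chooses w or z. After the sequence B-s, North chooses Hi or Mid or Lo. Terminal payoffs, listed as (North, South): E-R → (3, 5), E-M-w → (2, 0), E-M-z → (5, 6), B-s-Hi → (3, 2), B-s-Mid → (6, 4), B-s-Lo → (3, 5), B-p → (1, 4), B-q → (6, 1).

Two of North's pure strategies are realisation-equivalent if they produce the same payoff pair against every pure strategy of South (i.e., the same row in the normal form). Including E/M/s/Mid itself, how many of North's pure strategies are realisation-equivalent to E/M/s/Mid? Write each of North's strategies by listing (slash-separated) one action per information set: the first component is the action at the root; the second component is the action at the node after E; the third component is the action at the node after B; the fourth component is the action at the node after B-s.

Row for E/M/s/Mid (columns w, z): (2,0) (5,6).
Under E/M/s/Mid, North's choice at the node after B and at the node after B-s can never be reached regardless of what South does, so varying those choices leaves every outcome unchanged.
Holding the reachable choices fixed and varying the unreachable ones freely already gives 3 × 3 = 9 equivalent strategies.
No other strategy reproduces this row, so those 9 are the full class: E/M/s/Hi, E/M/s/Mid, E/M/s/Lo, E/M/p/Hi, E/M/p/Mid, E/M/p/Lo, E/M/q/Hi, E/M/q/Mid, E/M/q/Lo.

9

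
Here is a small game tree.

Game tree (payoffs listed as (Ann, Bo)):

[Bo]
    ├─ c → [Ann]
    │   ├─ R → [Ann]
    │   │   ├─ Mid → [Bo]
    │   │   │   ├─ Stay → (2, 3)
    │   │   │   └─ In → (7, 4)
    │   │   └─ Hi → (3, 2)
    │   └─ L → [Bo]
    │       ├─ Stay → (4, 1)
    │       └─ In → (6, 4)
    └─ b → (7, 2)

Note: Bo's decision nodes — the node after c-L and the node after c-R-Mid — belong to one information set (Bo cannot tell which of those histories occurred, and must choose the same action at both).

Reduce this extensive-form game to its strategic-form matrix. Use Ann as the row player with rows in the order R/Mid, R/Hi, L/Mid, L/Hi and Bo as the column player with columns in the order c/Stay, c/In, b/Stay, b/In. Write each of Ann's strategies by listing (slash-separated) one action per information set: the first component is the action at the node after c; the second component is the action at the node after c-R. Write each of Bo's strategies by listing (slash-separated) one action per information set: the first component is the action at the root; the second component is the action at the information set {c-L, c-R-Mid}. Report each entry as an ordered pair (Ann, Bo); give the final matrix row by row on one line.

R/Mid: (2,3) (7,4) (7,2) (7,2) | R/Hi: (3,2) (3,2) (7,2) (7,2) | L/Mid: (4,1) (6,4) (7,2) (7,2) | L/Hi: (4,1) (6,4) (7,2) (7,2)

        c/Stay     c/In   b/Stay     b/In
R/Mid    (2,3)    (7,4)    (7,2)    (7,2)
 R/Hi    (3,2)    (3,2)    (7,2)    (7,2)
L/Mid    (4,1)    (6,4)    (7,2)    (7,2)
 L/Hi    (4,1)    (6,4)    (7,2)    (7,2)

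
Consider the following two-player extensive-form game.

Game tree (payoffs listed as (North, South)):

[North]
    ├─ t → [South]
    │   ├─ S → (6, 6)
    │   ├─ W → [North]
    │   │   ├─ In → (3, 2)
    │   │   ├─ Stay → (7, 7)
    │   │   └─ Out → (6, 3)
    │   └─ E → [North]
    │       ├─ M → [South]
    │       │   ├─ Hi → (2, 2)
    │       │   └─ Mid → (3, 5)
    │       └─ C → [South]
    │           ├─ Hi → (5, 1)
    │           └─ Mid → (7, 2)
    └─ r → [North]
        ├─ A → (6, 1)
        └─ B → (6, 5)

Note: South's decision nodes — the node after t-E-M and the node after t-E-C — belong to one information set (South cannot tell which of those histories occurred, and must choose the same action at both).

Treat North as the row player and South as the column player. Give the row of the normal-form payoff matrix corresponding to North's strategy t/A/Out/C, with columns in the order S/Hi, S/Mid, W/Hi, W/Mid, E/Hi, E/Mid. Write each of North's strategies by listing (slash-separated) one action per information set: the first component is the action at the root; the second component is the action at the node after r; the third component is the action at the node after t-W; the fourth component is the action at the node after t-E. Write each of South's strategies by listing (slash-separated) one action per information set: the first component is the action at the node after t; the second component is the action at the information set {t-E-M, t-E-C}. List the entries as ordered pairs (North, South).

vs S/Hi: North plays t → South plays S at [t] → (6, 6)
vs S/Mid: North plays t → South plays S at [t] → (6, 6)
vs W/Hi: North plays t → South plays W at [t] → North plays Out at [t-W] → (6, 3)
vs W/Mid: North plays t → South plays W at [t] → North plays Out at [t-W] → (6, 3)
vs E/Hi: North plays t → South plays E at [t] → North plays C at [t-E] → South plays Hi at [t-E-C] → (5, 1)
vs E/Mid: North plays t → South plays E at [t] → North plays C at [t-E] → South plays Mid at [t-E-C] → (7, 2)

(6,6) (6,6) (6,3) (6,3) (5,1) (7,2)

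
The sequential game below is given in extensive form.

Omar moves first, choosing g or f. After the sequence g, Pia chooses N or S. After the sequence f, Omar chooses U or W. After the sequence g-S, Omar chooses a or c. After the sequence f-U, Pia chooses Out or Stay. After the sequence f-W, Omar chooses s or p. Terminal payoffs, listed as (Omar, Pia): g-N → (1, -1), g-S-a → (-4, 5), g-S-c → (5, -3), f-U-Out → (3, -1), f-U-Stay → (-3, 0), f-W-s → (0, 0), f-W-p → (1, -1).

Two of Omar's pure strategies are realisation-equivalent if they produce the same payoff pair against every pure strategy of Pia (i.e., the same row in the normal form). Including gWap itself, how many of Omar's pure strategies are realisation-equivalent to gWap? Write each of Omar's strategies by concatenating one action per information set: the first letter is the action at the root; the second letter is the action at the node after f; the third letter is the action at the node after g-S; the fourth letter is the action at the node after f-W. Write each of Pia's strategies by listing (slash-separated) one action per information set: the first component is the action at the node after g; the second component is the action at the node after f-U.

4

Row for gWap (columns N/Out, N/Stay, S/Out, S/Stay): (1,-1) (1,-1) (-4,5) (-4,5).
Under gWap, Omar's choice at the node after f and at the node after f-W can never be reached regardless of what Pia does, so varying those choices leaves every outcome unchanged.
Holding the reachable choices fixed and varying the unreachable ones freely already gives 2 × 2 = 4 equivalent strategies.
No other strategy reproduces this row, so those 4 are the full class: gUas, gUap, gWas, gWap.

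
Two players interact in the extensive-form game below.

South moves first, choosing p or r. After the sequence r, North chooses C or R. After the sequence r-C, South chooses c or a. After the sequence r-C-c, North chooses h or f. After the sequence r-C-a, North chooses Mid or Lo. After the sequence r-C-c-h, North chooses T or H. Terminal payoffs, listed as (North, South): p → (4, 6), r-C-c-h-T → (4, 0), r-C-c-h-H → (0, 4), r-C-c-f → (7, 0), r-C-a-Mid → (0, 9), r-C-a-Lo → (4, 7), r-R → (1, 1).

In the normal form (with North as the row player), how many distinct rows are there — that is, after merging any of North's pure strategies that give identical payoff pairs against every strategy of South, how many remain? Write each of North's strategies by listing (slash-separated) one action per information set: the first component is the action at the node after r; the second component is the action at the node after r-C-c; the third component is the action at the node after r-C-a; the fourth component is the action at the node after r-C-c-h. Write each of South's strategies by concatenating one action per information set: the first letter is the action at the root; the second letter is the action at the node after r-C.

North has 16 pure strategies: C/h/Mid/T, C/h/Mid/H, C/h/Lo/T, C/h/Lo/H, C/f/Mid/T, C/f/Mid/H, C/f/Lo/T, C/f/Lo/H, R/h/Mid/T, R/h/Mid/H, R/h/Lo/T, R/h/Lo/H, R/f/Mid/T, R/f/Mid/H, R/f/Lo/T, R/f/Lo/H. Columns: pc, pa, rc, ra.
{C/h/Mid/T} → row (4,6) (4,6) (4,0) (0,9)
{C/h/Mid/H} → row (4,6) (4,6) (0,4) (0,9)
{C/h/Lo/T} → row (4,6) (4,6) (4,0) (4,7)
{C/h/Lo/H} → row (4,6) (4,6) (0,4) (4,7)
{C/f/Mid/T, C/f/Mid/H} → row (4,6) (4,6) (7,0) (0,9)
{C/f/Lo/T, C/f/Lo/H} → row (4,6) (4,6) (7,0) (4,7)
{R/h/Mid/T, R/h/Mid/H, R/h/Lo/T, R/h/Lo/H, R/f/Mid/T, R/f/Mid/H, R/f/Lo/T, R/f/Lo/H} → row (4,6) (4,6) (1,1) (1,1)
That's 7 distinct rows out of 16 strategies.

7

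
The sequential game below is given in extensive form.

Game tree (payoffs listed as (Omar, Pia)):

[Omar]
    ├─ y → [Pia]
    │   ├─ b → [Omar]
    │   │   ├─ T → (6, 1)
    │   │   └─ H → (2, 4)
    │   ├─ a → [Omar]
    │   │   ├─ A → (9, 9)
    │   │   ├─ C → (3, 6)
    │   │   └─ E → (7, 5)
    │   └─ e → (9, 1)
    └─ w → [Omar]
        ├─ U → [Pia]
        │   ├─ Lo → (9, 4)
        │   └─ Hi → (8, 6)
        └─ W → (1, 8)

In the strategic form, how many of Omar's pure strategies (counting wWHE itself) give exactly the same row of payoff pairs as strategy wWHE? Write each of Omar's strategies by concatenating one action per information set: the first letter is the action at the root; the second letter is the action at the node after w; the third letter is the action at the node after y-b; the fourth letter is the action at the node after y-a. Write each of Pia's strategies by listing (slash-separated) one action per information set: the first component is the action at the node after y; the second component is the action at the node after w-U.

Row for wWHE (columns b/Lo, b/Hi, a/Lo, a/Hi, e/Lo, e/Hi): (1,8) (1,8) (1,8) (1,8) (1,8) (1,8).
Under wWHE, Omar's choice at the node after y-b and at the node after y-a can never be reached regardless of what Pia does, so varying those choices leaves every outcome unchanged.
Holding the reachable choices fixed and varying the unreachable ones freely already gives 2 × 3 = 6 equivalent strategies.
No other strategy reproduces this row, so those 6 are the full class: wWTA, wWTC, wWTE, wWHA, wWHC, wWHE.

6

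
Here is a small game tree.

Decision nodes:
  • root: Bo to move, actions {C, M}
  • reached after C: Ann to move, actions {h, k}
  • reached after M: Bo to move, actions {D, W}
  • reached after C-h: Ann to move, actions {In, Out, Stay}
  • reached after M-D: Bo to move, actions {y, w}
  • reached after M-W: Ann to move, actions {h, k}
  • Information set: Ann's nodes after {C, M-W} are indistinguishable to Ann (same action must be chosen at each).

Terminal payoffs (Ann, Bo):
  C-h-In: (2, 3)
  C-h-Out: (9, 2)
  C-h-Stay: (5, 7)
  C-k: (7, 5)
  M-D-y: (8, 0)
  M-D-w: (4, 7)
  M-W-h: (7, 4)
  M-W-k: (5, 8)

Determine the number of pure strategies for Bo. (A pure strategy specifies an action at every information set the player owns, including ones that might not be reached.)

8

Bo owns the root with actions {C, M} — two choices.
Bo owns the node after M with actions {D, W} — two choices.
Bo owns the node after M-D with actions {y, w} — two choices.
A pure strategy fixes one action at each information set independently, so the count is the product 2 × 2 × 2 = 8.
(For reference, Ann has 6 pure strategies, giving a 8×6 normal-form matrix.)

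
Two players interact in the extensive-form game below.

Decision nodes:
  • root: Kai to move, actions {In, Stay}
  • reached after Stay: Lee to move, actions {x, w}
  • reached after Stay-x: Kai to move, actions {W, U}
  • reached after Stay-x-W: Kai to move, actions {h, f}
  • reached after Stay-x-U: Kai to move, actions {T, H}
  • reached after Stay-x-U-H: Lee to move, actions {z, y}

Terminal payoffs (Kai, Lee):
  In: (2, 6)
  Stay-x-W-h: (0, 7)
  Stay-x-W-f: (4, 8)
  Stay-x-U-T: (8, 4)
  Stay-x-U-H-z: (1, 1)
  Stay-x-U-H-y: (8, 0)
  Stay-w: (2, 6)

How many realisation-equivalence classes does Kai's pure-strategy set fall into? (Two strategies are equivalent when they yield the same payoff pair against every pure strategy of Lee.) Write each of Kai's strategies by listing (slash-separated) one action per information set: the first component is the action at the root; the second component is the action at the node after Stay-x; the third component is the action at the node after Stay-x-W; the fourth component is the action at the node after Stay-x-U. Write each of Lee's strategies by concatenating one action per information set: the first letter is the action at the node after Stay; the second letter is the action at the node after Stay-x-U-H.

Kai has 16 pure strategies: In/W/h/T, In/W/h/H, In/W/f/T, In/W/f/H, In/U/h/T, In/U/h/H, In/U/f/T, In/U/f/H, Stay/W/h/T, Stay/W/h/H, Stay/W/f/T, Stay/W/f/H, Stay/U/h/T, Stay/U/h/H, Stay/U/f/T, Stay/U/f/H. Columns: xz, xy, wz, wy.
{In/W/h/T, In/W/h/H, In/W/f/T, In/W/f/H, In/U/h/T, In/U/h/H, In/U/f/T, In/U/f/H} → row (2,6) (2,6) (2,6) (2,6)
{Stay/W/h/T, Stay/W/h/H} → row (0,7) (0,7) (2,6) (2,6)
{Stay/W/f/T, Stay/W/f/H} → row (4,8) (4,8) (2,6) (2,6)
{Stay/U/h/T, Stay/U/f/T} → row (8,4) (8,4) (2,6) (2,6)
{Stay/U/h/H, Stay/U/f/H} → row (1,1) (8,0) (2,6) (2,6)
That's 5 distinct rows out of 16 strategies.

5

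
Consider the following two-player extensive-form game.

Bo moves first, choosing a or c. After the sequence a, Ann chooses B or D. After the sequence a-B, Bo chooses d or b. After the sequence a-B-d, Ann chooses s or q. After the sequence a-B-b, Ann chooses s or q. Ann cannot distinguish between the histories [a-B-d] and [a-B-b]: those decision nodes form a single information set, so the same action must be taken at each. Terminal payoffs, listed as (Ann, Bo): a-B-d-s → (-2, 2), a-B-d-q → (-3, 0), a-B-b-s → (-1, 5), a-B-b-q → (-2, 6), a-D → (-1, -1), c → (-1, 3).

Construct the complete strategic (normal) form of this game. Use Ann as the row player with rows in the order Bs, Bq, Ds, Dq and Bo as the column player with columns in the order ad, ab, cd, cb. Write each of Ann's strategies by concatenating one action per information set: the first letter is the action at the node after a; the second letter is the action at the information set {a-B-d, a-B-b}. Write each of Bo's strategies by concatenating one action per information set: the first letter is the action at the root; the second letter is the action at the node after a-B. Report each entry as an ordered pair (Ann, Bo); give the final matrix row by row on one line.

Bs: (-2,2) (-1,5) (-1,3) (-1,3) | Bq: (-3,0) (-2,6) (-1,3) (-1,3) | Ds: (-1,-1) (-1,-1) (-1,3) (-1,3) | Dq: (-1,-1) (-1,-1) (-1,3) (-1,3)

           ad       ab       cd       cb
  Bs   (-2,2)   (-1,5)   (-1,3)   (-1,3)
  Bq   (-3,0)   (-2,6)   (-1,3)   (-1,3)
  Ds  (-1,-1)  (-1,-1)   (-1,3)   (-1,3)
  Dq  (-1,-1)  (-1,-1)   (-1,3)   (-1,3)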